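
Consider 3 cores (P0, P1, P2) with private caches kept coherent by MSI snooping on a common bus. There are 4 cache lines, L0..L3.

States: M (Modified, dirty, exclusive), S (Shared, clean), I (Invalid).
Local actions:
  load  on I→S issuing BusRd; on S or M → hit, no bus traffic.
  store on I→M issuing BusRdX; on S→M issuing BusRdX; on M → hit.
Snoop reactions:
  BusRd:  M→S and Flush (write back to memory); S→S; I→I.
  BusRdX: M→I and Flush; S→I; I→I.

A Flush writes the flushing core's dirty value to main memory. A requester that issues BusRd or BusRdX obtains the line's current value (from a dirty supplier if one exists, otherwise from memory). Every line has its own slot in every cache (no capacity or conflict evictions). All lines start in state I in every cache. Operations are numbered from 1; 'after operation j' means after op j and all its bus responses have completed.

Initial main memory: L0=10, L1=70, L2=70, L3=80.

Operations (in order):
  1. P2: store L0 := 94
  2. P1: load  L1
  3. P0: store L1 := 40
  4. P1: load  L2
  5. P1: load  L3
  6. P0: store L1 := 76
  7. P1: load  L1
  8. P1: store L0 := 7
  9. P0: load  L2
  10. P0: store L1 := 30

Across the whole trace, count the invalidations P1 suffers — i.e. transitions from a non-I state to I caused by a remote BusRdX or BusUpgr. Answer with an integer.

1. P2: store L0 := 94  bus=[BusRdX]  L0: P0=I P1=I P2=M  mem[L0]=10
2. P1: load  L1  bus=[BusRd]  L1: P0=I P1=S P2=I  mem[L1]=70
3. P0: store L1 := 40  bus=[BusRdX]  L1: P0=M P1=I P2=I  mem[L1]=70
4. P1: load  L2  bus=[BusRd]  L2: P0=I P1=S P2=I  mem[L2]=70
5. P1: load  L3  bus=[BusRd]  L3: P0=I P1=S P2=I  mem[L3]=80
6. P0: store L1 := 76  bus=[-]  L1: P0=M P1=I P2=I  mem[L1]=70
7. P1: load  L1  bus=[BusRd,Flush]  L1: P0=S P1=S P2=I  mem[L1]=76
8. P1: store L0 := 7  bus=[BusRdX,Flush]  L0: P0=I P1=M P2=I  mem[L0]=94
9. P0: load  L2  bus=[BusRd]  L2: P0=S P1=S P2=I  mem[L2]=70
10. P0: store L1 := 30  bus=[BusRdX]  L1: P0=M P1=I P2=I  mem[L1]=76

invalidations = 2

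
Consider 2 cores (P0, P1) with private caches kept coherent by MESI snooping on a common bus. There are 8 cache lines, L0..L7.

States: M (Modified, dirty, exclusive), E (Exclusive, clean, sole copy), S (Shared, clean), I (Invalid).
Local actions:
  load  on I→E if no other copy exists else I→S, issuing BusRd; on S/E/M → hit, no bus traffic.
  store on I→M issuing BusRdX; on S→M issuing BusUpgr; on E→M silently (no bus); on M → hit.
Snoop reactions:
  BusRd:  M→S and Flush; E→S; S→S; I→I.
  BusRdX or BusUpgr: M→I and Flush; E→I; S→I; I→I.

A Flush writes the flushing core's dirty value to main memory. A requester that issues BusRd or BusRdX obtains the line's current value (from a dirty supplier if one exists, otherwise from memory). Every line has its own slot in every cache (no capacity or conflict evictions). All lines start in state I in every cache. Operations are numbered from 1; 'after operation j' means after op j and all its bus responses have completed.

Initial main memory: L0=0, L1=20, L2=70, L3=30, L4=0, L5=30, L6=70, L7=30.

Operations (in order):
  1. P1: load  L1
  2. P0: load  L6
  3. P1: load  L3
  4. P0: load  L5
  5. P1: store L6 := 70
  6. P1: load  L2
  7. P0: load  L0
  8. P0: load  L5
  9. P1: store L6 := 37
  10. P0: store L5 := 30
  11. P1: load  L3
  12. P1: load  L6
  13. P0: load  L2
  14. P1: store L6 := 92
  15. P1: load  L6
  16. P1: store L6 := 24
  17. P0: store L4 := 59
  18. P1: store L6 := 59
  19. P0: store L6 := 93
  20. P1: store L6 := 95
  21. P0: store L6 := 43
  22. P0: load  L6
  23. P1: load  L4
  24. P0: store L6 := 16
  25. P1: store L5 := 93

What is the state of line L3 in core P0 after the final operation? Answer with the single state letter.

[1] P1: load  L1 | P0:I, P1:E(20) | bus: BusRd
[2] P0: load  L6 | P0:E(70), P1:I | bus: BusRd
[3] P1: load  L3 | P0:I, P1:E(30) | bus: BusRd
[4] P0: load  L5 | P0:E(30), P1:I | bus: BusRd
[5] P1: store L6 := 70 | P0:I, P1:M(70) | bus: BusRdX
[6] P1: load  L2 | P0:I, P1:E(70) | bus: BusRd
[7] P0: load  L0 | P0:E(0), P1:I | bus: BusRd
[8] P0: load  L5 | P0:E(30), P1:I | bus: none
[9] P1: store L6 := 37 | P0:I, P1:M(37) | bus: none
[10] P0: store L5 := 30 | P0:M(30), P1:I | bus: none
[11] P1: load  L3 | P0:I, P1:E(30) | bus: none
[12] P1: load  L6 | P0:I, P1:M(37) | bus: none
[13] P0: load  L2 | P0:S(70), P1:S(70) | bus: BusRd
[14] P1: store L6 := 92 | P0:I, P1:M(92) | bus: none
[15] P1: load  L6 | P0:I, P1:M(92) | bus: none
[16] P1: store L6 := 24 | P0:I, P1:M(24) | bus: none
[17] P0: store L4 := 59 | P0:M(59), P1:I | bus: BusRdX
[18] P1: store L6 := 59 | P0:I, P1:M(59) | bus: none
[19] P0: store L6 := 93 | P0:M(93), P1:I | bus: BusRdX,Flush
[20] P1: store L6 := 95 | P0:I, P1:M(95) | bus: BusRdX,Flush
[21] P0: store L6 := 43 | P0:M(43), P1:I | bus: BusRdX,Flush
[22] P0: load  L6 | P0:M(43), P1:I | bus: none
[23] P1: load  L4 | P0:S(59), P1:S(59) | bus: BusRd,Flush
[24] P0: store L6 := 16 | P0:M(16), P1:I | bus: none
[25] P1: store L5 := 93 | P0:I, P1:M(93) | bus: BusRdX,Flush

state = I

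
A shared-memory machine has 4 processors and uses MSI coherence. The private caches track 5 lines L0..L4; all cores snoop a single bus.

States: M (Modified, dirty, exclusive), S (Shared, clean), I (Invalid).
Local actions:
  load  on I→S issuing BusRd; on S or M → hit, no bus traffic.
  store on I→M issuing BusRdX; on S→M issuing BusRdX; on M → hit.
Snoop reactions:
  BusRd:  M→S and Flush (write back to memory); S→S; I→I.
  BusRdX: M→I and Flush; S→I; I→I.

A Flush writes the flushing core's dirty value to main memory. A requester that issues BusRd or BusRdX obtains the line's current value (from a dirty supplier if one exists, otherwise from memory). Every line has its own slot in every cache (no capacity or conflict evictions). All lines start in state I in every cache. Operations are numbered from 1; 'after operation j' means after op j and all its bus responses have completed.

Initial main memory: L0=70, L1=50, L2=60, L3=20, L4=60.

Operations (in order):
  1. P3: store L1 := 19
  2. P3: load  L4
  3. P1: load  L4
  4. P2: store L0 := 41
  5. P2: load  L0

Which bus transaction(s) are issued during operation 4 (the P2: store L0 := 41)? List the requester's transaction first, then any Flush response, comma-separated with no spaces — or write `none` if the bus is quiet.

bus = BusRdX

  op1 P3: store L1 := 19 → I/I/I/M on L1; bus BusRdX; mem=50
  op2 P3: load  L4 → I/I/I/S on L4; bus BusRd; mem=60
  op3 P1: load  L4 → I/S/I/S on L4; bus BusRd; mem=60
  op4 P2: store L0 := 41 → I/I/M/I on L0; bus BusRdX; mem=70
  op5 P2: load  L0 → I/I/M/I on L0; bus (none); mem=70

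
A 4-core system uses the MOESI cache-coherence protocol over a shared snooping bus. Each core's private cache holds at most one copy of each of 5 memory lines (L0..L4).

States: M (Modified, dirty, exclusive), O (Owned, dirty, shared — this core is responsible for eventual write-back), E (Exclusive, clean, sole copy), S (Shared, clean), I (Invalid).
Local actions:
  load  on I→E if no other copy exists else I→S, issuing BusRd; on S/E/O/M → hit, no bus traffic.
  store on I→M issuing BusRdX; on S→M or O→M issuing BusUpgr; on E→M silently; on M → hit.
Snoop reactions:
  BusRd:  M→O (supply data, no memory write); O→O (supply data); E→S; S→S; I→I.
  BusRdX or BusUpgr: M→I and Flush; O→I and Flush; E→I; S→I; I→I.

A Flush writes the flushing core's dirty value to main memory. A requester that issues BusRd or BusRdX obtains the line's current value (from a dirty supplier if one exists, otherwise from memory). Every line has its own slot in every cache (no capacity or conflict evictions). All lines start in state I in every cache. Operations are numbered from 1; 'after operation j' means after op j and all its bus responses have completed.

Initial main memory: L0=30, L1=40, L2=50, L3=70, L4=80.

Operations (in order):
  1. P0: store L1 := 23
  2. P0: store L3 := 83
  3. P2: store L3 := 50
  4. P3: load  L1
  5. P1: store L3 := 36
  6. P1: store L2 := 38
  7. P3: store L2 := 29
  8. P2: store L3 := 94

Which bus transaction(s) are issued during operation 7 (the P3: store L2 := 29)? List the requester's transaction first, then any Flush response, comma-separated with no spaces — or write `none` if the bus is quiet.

step 1: P0: store L1 := 23  ⟶  MIII  (L1)  txn=BusRdX  M[L1]=40
step 2: P0: store L3 := 83  ⟶  MIII  (L3)  txn=BusRdX  M[L3]=70
step 3: P2: store L3 := 50  ⟶  IIMI  (L3)  txn=BusRdX+Flush  M[L3]=83
step 4: P3: load  L1  ⟶  OIIS  (L1)  txn=BusRd  M[L1]=40
step 5: P1: store L3 := 36  ⟶  IMII  (L3)  txn=BusRdX+Flush  M[L3]=50
step 6: P1: store L2 := 38  ⟶  IMII  (L2)  txn=BusRdX  M[L2]=50
step 7: P3: store L2 := 29  ⟶  IIIM  (L2)  txn=BusRdX+Flush  M[L2]=38
step 8: P2: store L3 := 94  ⟶  IIMI  (L3)  txn=BusRdX+Flush  M[L3]=36

bus = BusRdX,Flush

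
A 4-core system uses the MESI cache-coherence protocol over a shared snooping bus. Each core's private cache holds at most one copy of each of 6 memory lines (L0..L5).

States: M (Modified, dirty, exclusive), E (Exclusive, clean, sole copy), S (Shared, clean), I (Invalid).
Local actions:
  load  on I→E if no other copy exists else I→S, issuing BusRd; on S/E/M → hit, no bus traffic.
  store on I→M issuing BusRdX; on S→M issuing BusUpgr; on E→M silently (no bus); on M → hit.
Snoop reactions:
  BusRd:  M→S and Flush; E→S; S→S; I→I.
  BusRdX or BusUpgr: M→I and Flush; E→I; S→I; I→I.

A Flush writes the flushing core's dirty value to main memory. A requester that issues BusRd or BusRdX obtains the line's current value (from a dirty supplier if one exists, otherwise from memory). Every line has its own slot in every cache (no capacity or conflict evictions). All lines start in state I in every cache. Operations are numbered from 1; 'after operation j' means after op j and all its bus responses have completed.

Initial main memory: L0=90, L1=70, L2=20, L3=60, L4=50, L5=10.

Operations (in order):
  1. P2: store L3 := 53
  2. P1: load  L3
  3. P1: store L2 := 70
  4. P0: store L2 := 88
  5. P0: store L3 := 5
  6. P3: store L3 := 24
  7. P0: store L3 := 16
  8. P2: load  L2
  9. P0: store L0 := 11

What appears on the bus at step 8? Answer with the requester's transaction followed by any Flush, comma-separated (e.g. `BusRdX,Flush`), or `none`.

step 1: P2: store L3 := 53  ⟶  IIMI  (L3)  txn=BusRdX  M[L3]=60
step 2: P1: load  L3  ⟶  ISSI  (L3)  txn=BusRd+Flush  M[L3]=53
step 3: P1: store L2 := 70  ⟶  IMII  (L2)  txn=BusRdX  M[L2]=20
step 4: P0: store L2 := 88  ⟶  MIII  (L2)  txn=BusRdX+Flush  M[L2]=70
step 5: P0: store L3 := 5  ⟶  MIII  (L3)  txn=BusRdX  M[L3]=53
step 6: P3: store L3 := 24  ⟶  IIIM  (L3)  txn=BusRdX+Flush  M[L3]=5
step 7: P0: store L3 := 16  ⟶  MIII  (L3)  txn=BusRdX+Flush  M[L3]=24
step 8: P2: load  L2  ⟶  SISI  (L2)  txn=BusRd+Flush  M[L2]=88
step 9: P0: store L0 := 11  ⟶  MIII  (L0)  txn=BusRdX  M[L0]=90

bus = BusRd,Flush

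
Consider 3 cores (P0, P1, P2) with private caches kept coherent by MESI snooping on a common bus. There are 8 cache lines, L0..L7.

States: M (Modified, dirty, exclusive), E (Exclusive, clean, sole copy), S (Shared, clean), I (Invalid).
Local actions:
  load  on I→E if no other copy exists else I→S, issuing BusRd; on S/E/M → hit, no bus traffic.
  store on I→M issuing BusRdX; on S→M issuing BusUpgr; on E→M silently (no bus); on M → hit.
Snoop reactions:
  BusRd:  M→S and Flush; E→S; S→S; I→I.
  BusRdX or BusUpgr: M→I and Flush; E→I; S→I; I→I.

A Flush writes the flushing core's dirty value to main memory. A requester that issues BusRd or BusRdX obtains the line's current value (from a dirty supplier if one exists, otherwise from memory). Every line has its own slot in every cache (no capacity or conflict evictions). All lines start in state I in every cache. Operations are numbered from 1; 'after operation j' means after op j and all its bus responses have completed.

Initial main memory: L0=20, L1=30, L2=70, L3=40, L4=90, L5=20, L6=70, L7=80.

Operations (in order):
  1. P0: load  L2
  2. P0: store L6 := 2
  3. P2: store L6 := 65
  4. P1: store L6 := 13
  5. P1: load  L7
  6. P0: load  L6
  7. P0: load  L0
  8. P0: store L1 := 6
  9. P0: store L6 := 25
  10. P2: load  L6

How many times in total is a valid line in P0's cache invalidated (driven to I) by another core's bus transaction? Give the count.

1. P0: load  L2  bus=[BusRd]  L2: P0=E P1=I P2=I  mem[L2]=70
2. P0: store L6 := 2  bus=[BusRdX]  L6: P0=M P1=I P2=I  mem[L6]=70
3. P2: store L6 := 65  bus=[BusRdX,Flush]  L6: P0=I P1=I P2=M  mem[L6]=2
4. P1: store L6 := 13  bus=[BusRdX,Flush]  L6: P0=I P1=M P2=I  mem[L6]=65
5. P1: load  L7  bus=[BusRd]  L7: P0=I P1=E P2=I  mem[L7]=80
6. P0: load  L6  bus=[BusRd,Flush]  L6: P0=S P1=S P2=I  mem[L6]=13
7. P0: load  L0  bus=[BusRd]  L0: P0=E P1=I P2=I  mem[L0]=20
8. P0: store L1 := 6  bus=[BusRdX]  L1: P0=M P1=I P2=I  mem[L1]=30
9. P0: store L6 := 25  bus=[BusUpgr]  L6: P0=M P1=I P2=I  mem[L6]=13
10. P2: load  L6  bus=[BusRd,Flush]  L6: P0=S P1=I P2=S  mem[L6]=25

invalidations = 1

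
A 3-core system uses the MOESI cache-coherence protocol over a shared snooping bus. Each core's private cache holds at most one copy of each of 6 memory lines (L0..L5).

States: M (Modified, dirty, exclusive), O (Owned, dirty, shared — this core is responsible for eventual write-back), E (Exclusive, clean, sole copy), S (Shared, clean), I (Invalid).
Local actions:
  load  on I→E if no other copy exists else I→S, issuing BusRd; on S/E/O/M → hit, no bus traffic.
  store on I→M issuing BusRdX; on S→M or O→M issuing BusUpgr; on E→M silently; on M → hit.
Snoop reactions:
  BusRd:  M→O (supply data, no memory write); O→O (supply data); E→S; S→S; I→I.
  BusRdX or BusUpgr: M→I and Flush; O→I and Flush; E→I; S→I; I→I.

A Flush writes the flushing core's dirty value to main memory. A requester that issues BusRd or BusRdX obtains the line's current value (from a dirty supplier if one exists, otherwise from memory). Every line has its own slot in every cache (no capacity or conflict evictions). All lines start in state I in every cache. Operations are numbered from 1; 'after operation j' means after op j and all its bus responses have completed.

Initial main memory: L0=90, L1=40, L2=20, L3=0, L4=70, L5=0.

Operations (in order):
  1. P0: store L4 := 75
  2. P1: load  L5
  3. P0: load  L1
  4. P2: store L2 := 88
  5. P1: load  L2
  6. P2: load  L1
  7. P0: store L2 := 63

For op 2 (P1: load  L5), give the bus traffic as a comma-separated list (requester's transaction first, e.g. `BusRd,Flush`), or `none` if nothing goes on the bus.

  op1 P0: store L4 := 75 → M/I/I on L4; bus BusRdX; mem=70
  op2 P1: load  L5 → I/E/I on L5; bus BusRd; mem=0
  op3 P0: load  L1 → E/I/I on L1; bus BusRd; mem=40
  op4 P2: store L2 := 88 → I/I/M on L2; bus BusRdX; mem=20
  op5 P1: load  L2 → I/S/O on L2; bus BusRd; mem=20
  op6 P2: load  L1 → S/I/S on L1; bus BusRd; mem=40
  op7 P0: store L2 := 63 → M/I/I on L2; bus BusRdX Flush; mem=88

bus = BusRd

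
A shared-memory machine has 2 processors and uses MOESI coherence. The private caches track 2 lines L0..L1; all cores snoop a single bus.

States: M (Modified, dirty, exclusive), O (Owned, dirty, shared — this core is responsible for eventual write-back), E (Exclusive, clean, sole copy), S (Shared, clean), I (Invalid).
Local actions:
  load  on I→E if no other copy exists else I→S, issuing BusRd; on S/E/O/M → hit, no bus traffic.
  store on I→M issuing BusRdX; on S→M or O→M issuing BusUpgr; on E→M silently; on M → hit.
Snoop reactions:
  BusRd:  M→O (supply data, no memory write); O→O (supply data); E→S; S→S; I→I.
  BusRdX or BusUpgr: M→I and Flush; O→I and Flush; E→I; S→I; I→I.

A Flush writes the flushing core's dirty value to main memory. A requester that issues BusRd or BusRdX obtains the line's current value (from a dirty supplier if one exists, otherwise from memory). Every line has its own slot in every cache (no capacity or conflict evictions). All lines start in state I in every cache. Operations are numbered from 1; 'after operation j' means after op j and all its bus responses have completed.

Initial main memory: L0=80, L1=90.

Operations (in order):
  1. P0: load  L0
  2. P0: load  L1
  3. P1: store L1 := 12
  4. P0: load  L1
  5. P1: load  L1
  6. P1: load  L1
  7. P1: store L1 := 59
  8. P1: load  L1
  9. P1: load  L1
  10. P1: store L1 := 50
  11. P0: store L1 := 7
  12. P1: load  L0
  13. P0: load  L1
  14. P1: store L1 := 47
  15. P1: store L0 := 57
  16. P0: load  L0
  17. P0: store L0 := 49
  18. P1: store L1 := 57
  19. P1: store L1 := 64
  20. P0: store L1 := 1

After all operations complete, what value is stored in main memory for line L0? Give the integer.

memory[L0] = 57

1. P0: load  L0  bus=[BusRd]  L0: P0=E P1=I  mem[L0]=80
2. P0: load  L1  bus=[BusRd]  L1: P0=E P1=I  mem[L1]=90
3. P1: store L1 := 12  bus=[BusRdX]  L1: P0=I P1=M  mem[L1]=90
4. P0: load  L1  bus=[BusRd]  L1: P0=S P1=O  mem[L1]=90
5. P1: load  L1  bus=[-]  L1: P0=S P1=O  mem[L1]=90
6. P1: load  L1  bus=[-]  L1: P0=S P1=O  mem[L1]=90
7. P1: store L1 := 59  bus=[BusUpgr]  L1: P0=I P1=M  mem[L1]=90
8. P1: load  L1  bus=[-]  L1: P0=I P1=M  mem[L1]=90
9. P1: load  L1  bus=[-]  L1: P0=I P1=M  mem[L1]=90
10. P1: store L1 := 50  bus=[-]  L1: P0=I P1=M  mem[L1]=90
11. P0: store L1 := 7  bus=[BusRdX,Flush]  L1: P0=M P1=I  mem[L1]=50
12. P1: load  L0  bus=[BusRd]  L0: P0=S P1=S  mem[L0]=80
13. P0: load  L1  bus=[-]  L1: P0=M P1=I  mem[L1]=50
14. P1: store L1 := 47  bus=[BusRdX,Flush]  L1: P0=I P1=M  mem[L1]=7
15. P1: store L0 := 57  bus=[BusUpgr]  L0: P0=I P1=M  mem[L0]=80
16. P0: load  L0  bus=[BusRd]  L0: P0=S P1=O  mem[L0]=80
17. P0: store L0 := 49  bus=[BusUpgr,Flush]  L0: P0=M P1=I  mem[L0]=57
18. P1: store L1 := 57  bus=[-]  L1: P0=I P1=M  mem[L1]=7
19. P1: store L1 := 64  bus=[-]  L1: P0=I P1=M  mem[L1]=7
20. P0: store L1 := 1  bus=[BusRdX,Flush]  L1: P0=M P1=I  mem[L1]=64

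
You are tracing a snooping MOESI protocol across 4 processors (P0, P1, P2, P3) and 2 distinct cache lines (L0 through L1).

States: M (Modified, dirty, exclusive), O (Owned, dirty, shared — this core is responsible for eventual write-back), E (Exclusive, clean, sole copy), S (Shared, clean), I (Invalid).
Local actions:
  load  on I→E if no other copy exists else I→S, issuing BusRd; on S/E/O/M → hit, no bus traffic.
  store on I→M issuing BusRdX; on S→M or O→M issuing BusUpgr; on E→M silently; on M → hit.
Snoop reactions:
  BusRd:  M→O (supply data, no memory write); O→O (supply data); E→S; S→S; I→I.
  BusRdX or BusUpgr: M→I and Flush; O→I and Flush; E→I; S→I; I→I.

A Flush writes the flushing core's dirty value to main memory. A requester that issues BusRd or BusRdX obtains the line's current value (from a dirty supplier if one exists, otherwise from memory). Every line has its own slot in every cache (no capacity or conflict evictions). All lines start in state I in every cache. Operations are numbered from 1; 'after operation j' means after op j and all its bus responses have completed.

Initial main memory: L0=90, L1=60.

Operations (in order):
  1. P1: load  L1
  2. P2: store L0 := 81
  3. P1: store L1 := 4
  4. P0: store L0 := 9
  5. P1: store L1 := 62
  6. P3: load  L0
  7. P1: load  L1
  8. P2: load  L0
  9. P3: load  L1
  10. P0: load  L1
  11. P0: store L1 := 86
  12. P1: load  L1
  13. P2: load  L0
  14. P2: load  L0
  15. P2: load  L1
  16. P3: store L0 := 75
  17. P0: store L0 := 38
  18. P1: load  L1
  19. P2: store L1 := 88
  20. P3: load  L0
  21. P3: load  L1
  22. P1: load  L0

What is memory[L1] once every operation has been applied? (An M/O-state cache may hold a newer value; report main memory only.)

1. P1: load  L1  bus=[BusRd]  L1: P0=I P1=E P2=I P3=I  mem[L1]=60
2. P2: store L0 := 81  bus=[BusRdX]  L0: P0=I P1=I P2=M P3=I  mem[L0]=90
3. P1: store L1 := 4  bus=[-]  L1: P0=I P1=M P2=I P3=I  mem[L1]=60
4. P0: store L0 := 9  bus=[BusRdX,Flush]  L0: P0=M P1=I P2=I P3=I  mem[L0]=81
5. P1: store L1 := 62  bus=[-]  L1: P0=I P1=M P2=I P3=I  mem[L1]=60
6. P3: load  L0  bus=[BusRd]  L0: P0=O P1=I P2=I P3=S  mem[L0]=81
7. P1: load  L1  bus=[-]  L1: P0=I P1=M P2=I P3=I  mem[L1]=60
8. P2: load  L0  bus=[BusRd]  L0: P0=O P1=I P2=S P3=S  mem[L0]=81
9. P3: load  L1  bus=[BusRd]  L1: P0=I P1=O P2=I P3=S  mem[L1]=60
10. P0: load  L1  bus=[BusRd]  L1: P0=S P1=O P2=I P3=S  mem[L1]=60
11. P0: store L1 := 86  bus=[BusUpgr,Flush]  L1: P0=M P1=I P2=I P3=I  mem[L1]=62
12. P1: load  L1  bus=[BusRd]  L1: P0=O P1=S P2=I P3=I  mem[L1]=62
13. P2: load  L0  bus=[-]  L0: P0=O P1=I P2=S P3=S  mem[L0]=81
14. P2: load  L0  bus=[-]  L0: P0=O P1=I P2=S P3=S  mem[L0]=81
15. P2: load  L1  bus=[BusRd]  L1: P0=O P1=S P2=S P3=I  mem[L1]=62
16. P3: store L0 := 75  bus=[BusUpgr,Flush]  L0: P0=I P1=I P2=I P3=M  mem[L0]=9
17. P0: store L0 := 38  bus=[BusRdX,Flush]  L0: P0=M P1=I P2=I P3=I  mem[L0]=75
18. P1: load  L1  bus=[-]  L1: P0=O P1=S P2=S P3=I  mem[L1]=62
19. P2: store L1 := 88  bus=[BusUpgr,Flush]  L1: P0=I P1=I P2=M P3=I  mem[L1]=86
20. P3: load  L0  bus=[BusRd]  L0: P0=O P1=I P2=I P3=S  mem[L0]=75
21. P3: load  L1  bus=[BusRd]  L1: P0=I P1=I P2=O P3=S  mem[L1]=86
22. P1: load  L0  bus=[BusRd]  L0: P0=O P1=S P2=I P3=S  mem[L0]=75

memory[L1] = 86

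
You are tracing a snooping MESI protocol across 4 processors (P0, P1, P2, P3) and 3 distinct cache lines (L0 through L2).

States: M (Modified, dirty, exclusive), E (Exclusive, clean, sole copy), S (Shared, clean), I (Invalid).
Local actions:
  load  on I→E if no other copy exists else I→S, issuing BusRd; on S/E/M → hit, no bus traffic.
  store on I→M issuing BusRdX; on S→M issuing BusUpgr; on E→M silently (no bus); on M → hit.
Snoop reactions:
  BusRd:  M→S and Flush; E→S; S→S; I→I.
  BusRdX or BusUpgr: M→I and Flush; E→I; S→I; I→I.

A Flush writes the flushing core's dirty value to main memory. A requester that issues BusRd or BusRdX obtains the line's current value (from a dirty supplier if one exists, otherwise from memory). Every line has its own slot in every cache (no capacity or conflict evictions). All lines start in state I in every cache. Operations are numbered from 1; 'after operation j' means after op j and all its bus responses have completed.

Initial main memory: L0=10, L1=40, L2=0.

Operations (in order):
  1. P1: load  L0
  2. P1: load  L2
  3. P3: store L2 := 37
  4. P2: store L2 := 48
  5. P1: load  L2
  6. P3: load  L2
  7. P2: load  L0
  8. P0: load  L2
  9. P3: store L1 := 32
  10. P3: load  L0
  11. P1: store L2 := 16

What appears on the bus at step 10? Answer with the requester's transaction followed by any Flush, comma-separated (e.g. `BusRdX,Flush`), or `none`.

bus = BusRd

1. P1: load  L0  bus=[BusRd]  L0: P0=I P1=E P2=I P3=I  mem[L0]=10
2. P1: load  L2  bus=[BusRd]  L2: P0=I P1=E P2=I P3=I  mem[L2]=0
3. P3: store L2 := 37  bus=[BusRdX]  L2: P0=I P1=I P2=I P3=M  mem[L2]=0
4. P2: store L2 := 48  bus=[BusRdX,Flush]  L2: P0=I P1=I P2=M P3=I  mem[L2]=37
5. P1: load  L2  bus=[BusRd,Flush]  L2: P0=I P1=S P2=S P3=I  mem[L2]=48
6. P3: load  L2  bus=[BusRd]  L2: P0=I P1=S P2=S P3=S  mem[L2]=48
7. P2: load  L0  bus=[BusRd]  L0: P0=I P1=S P2=S P3=I  mem[L0]=10
8. P0: load  L2  bus=[BusRd]  L2: P0=S P1=S P2=S P3=S  mem[L2]=48
9. P3: store L1 := 32  bus=[BusRdX]  L1: P0=I P1=I P2=I P3=M  mem[L1]=40
10. P3: load  L0  bus=[BusRd]  L0: P0=I P1=S P2=S P3=S  mem[L0]=10
11. P1: store L2 := 16  bus=[BusUpgr]  L2: P0=I P1=M P2=I P3=I  mem[L2]=48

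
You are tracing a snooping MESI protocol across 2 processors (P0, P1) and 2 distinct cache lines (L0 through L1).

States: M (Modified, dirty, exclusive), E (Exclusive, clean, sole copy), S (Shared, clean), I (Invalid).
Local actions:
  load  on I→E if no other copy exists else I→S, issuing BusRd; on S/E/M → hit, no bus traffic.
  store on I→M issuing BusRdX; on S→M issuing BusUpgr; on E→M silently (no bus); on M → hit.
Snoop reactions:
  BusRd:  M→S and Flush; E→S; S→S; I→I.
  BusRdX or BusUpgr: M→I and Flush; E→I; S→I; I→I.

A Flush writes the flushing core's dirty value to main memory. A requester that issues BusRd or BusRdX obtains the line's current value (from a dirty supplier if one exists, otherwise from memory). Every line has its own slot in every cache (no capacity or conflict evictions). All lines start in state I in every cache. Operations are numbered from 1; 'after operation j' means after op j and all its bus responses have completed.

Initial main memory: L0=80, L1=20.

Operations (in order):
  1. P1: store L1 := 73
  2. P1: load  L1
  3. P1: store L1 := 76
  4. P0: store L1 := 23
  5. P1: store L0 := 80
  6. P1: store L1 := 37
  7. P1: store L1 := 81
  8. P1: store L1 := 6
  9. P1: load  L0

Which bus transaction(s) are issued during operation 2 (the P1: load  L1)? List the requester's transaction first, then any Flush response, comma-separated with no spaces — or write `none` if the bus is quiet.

bus = none

  op1 P1: store L1 := 73 → I/M on L1; bus BusRdX; mem=20
  op2 P1: load  L1 → I/M on L1; bus (none); mem=20
  op3 P1: store L1 := 76 → I/M on L1; bus (none); mem=20
  op4 P0: store L1 := 23 → M/I on L1; bus BusRdX Flush; mem=76
  op5 P1: store L0 := 80 → I/M on L0; bus BusRdX; mem=80
  op6 P1: store L1 := 37 → I/M on L1; bus BusRdX Flush; mem=23
  op7 P1: store L1 := 81 → I/M on L1; bus (none); mem=23
  op8 P1: store L1 := 6 → I/M on L1; bus (none); mem=23
  op9 P1: load  L0 → I/M on L0; bus (none); mem=80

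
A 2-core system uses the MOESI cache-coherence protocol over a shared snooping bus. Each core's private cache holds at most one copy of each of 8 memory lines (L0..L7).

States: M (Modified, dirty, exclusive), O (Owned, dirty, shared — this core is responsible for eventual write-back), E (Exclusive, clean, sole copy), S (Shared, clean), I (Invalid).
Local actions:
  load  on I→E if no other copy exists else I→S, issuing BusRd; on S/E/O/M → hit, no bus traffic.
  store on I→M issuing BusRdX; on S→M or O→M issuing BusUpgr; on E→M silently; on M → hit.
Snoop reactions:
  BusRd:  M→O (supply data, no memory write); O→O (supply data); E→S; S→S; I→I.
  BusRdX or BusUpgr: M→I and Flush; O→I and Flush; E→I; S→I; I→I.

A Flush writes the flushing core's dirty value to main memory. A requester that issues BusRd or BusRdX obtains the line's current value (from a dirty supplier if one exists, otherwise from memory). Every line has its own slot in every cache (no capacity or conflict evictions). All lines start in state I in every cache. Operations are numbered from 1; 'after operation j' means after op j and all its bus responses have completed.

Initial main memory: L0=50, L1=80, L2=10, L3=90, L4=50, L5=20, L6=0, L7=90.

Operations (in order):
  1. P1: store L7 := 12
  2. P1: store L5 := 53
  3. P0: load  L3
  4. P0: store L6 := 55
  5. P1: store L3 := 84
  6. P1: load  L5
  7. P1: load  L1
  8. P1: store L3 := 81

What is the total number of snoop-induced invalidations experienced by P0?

step 1: P1: store L7 := 12  ⟶  IM  (L7)  txn=BusRdX  M[L7]=90
step 2: P1: store L5 := 53  ⟶  IM  (L5)  txn=BusRdX  M[L5]=20
step 3: P0: load  L3  ⟶  EI  (L3)  txn=BusRd  M[L3]=90
step 4: P0: store L6 := 55  ⟶  MI  (L6)  txn=BusRdX  M[L6]=0
step 5: P1: store L3 := 84  ⟶  IM  (L3)  txn=BusRdX  M[L3]=90
step 6: P1: load  L5  ⟶  IM  (L5)  txn=∅  M[L5]=20
step 7: P1: load  L1  ⟶  IE  (L1)  txn=BusRd  M[L1]=80
step 8: P1: store L3 := 81  ⟶  IM  (L3)  txn=∅  M[L3]=90

invalidations = 1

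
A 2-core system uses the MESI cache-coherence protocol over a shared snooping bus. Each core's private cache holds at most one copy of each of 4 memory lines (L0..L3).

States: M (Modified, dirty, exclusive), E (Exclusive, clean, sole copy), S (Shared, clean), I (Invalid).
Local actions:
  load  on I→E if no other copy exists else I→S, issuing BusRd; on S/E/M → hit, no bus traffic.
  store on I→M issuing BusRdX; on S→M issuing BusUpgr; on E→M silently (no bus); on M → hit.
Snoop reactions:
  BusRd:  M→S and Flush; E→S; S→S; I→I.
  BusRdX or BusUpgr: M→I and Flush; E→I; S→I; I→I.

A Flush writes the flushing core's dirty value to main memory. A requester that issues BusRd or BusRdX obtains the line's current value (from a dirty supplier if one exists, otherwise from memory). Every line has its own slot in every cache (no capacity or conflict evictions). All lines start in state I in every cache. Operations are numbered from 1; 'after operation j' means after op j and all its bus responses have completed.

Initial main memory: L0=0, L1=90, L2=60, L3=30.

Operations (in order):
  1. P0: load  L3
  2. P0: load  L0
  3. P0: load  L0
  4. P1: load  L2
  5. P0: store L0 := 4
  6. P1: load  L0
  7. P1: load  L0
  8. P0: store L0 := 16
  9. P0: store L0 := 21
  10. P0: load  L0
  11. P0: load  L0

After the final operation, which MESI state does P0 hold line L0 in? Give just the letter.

state = M

1. P0: load  L3  bus=[BusRd]  L3: P0=E P1=I  mem[L3]=30
2. P0: load  L0  bus=[BusRd]  L0: P0=E P1=I  mem[L0]=0
3. P0: load  L0  bus=[-]  L0: P0=E P1=I  mem[L0]=0
4. P1: load  L2  bus=[BusRd]  L2: P0=I P1=E  mem[L2]=60
5. P0: store L0 := 4  bus=[-]  L0: P0=M P1=I  mem[L0]=0
6. P1: load  L0  bus=[BusRd,Flush]  L0: P0=S P1=S  mem[L0]=4
7. P1: load  L0  bus=[-]  L0: P0=S P1=S  mem[L0]=4
8. P0: store L0 := 16  bus=[BusUpgr]  L0: P0=M P1=I  mem[L0]=4
9. P0: store L0 := 21  bus=[-]  L0: P0=M P1=I  mem[L0]=4
10. P0: load  L0  bus=[-]  L0: P0=M P1=I  mem[L0]=4
11. P0: load  L0  bus=[-]  L0: P0=M P1=I  mem[L0]=4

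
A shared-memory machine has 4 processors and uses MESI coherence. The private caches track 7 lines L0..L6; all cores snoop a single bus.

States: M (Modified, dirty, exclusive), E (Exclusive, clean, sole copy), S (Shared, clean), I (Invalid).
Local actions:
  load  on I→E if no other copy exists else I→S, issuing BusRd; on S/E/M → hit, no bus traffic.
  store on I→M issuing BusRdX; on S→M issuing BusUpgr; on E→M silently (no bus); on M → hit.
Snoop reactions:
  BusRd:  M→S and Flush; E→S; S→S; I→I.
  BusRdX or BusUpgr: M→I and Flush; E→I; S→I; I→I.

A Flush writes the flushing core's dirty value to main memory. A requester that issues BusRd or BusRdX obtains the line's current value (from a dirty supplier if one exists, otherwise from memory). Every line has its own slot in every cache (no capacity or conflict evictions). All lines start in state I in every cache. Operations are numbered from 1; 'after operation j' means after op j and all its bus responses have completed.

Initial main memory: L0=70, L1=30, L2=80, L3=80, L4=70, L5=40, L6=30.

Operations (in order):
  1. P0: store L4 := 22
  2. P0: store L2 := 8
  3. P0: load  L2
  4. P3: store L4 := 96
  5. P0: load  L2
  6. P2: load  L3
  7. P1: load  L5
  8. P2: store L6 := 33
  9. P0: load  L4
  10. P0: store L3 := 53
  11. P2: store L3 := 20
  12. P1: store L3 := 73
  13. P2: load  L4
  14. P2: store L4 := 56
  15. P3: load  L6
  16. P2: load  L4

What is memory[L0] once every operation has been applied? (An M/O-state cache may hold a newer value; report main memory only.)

memory[L0] = 70

1. P0: store L4 := 22  bus=[BusRdX]  L4: P0=M P1=I P2=I P3=I  mem[L4]=70
2. P0: store L2 := 8  bus=[BusRdX]  L2: P0=M P1=I P2=I P3=I  mem[L2]=80
3. P0: load  L2  bus=[-]  L2: P0=M P1=I P2=I P3=I  mem[L2]=80
4. P3: store L4 := 96  bus=[BusRdX,Flush]  L4: P0=I P1=I P2=I P3=M  mem[L4]=22
5. P0: load  L2  bus=[-]  L2: P0=M P1=I P2=I P3=I  mem[L2]=80
6. P2: load  L3  bus=[BusRd]  L3: P0=I P1=I P2=E P3=I  mem[L3]=80
7. P1: load  L5  bus=[BusRd]  L5: P0=I P1=E P2=I P3=I  mem[L5]=40
8. P2: store L6 := 33  bus=[BusRdX]  L6: P0=I P1=I P2=M P3=I  mem[L6]=30
9. P0: load  L4  bus=[BusRd,Flush]  L4: P0=S P1=I P2=I P3=S  mem[L4]=96
10. P0: store L3 := 53  bus=[BusRdX]  L3: P0=M P1=I P2=I P3=I  mem[L3]=80
11. P2: store L3 := 20  bus=[BusRdX,Flush]  L3: P0=I P1=I P2=M P3=I  mem[L3]=53
12. P1: store L3 := 73  bus=[BusRdX,Flush]  L3: P0=I P1=M P2=I P3=I  mem[L3]=20
13. P2: load  L4  bus=[BusRd]  L4: P0=S P1=I P2=S P3=S  mem[L4]=96
14. P2: store L4 := 56  bus=[BusUpgr]  L4: P0=I P1=I P2=M P3=I  mem[L4]=96
15. P3: load  L6  bus=[BusRd,Flush]  L6: P0=I P1=I P2=S P3=S  mem[L6]=33
16. P2: load  L4  bus=[-]  L4: P0=I P1=I P2=M P3=I  mem[L4]=96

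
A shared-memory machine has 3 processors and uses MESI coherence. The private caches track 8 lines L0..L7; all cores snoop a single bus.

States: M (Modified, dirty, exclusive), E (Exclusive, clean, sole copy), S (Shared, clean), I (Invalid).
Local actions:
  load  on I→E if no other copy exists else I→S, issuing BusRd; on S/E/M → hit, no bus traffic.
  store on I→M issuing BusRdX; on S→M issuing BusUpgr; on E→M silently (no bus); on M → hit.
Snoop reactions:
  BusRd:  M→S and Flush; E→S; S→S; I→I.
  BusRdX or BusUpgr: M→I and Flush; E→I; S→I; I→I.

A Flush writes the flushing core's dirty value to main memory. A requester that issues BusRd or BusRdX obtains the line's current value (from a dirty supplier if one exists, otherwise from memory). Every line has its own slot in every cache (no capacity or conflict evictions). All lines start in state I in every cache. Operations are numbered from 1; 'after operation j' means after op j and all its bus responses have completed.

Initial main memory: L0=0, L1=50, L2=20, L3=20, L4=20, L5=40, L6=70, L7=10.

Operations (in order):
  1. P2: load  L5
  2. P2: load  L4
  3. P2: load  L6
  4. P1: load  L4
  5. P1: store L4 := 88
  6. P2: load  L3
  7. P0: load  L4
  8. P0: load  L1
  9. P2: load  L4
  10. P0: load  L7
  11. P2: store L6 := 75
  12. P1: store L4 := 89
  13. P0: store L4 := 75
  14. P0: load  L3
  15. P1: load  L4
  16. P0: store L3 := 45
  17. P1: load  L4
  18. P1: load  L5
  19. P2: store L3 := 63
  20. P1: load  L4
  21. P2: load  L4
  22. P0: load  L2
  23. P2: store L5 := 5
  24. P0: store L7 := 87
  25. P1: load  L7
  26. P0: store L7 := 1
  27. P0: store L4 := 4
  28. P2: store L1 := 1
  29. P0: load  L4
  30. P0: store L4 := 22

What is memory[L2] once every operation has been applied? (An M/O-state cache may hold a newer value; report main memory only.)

memory[L2] = 20

  op1 P2: load  L5 → I/I/E on L5; bus BusRd; mem=40
  op2 P2: load  L4 → I/I/E on L4; bus BusRd; mem=20
  op3 P2: load  L6 → I/I/E on L6; bus BusRd; mem=70
  op4 P1: load  L4 → I/S/S on L4; bus BusRd; mem=20
  op5 P1: store L4 := 88 → I/M/I on L4; bus BusUpgr; mem=20
  op6 P2: load  L3 → I/I/E on L3; bus BusRd; mem=20
  op7 P0: load  L4 → S/S/I on L4; bus BusRd Flush; mem=88
  op8 P0: load  L1 → E/I/I on L1; bus BusRd; mem=50
  op9 P2: load  L4 → S/S/S on L4; bus BusRd; mem=88
  op10 P0: load  L7 → E/I/I on L7; bus BusRd; mem=10
  op11 P2: store L6 := 75 → I/I/M on L6; bus (none); mem=70
  op12 P1: store L4 := 89 → I/M/I on L4; bus BusUpgr; mem=88
  op13 P0: store L4 := 75 → M/I/I on L4; bus BusRdX Flush; mem=89
  op14 P0: load  L3 → S/I/S on L3; bus BusRd; mem=20
  op15 P1: load  L4 → S/S/I on L4; bus BusRd Flush; mem=75
  op16 P0: store L3 := 45 → M/I/I on L3; bus BusUpgr; mem=20
  op17 P1: load  L4 → S/S/I on L4; bus (none); mem=75
  op18 P1: load  L5 → I/S/S on L5; bus BusRd; mem=40
  op19 P2: store L3 := 63 → I/I/M on L3; bus BusRdX Flush; mem=45
  op20 P1: load  L4 → S/S/I on L4; bus (none); mem=75
  op21 P2: load  L4 → S/S/S on L4; bus BusRd; mem=75
  op22 P0: load  L2 → E/I/I on L2; bus BusRd; mem=20
  op23 P2: store L5 := 5 → I/I/M on L5; bus BusUpgr; mem=40
  op24 P0: store L7 := 87 → M/I/I on L7; bus (none); mem=10
  op25 P1: load  L7 → S/S/I on L7; bus BusRd Flush; mem=87
  op26 P0: store L7 := 1 → M/I/I on L7; bus BusUpgr; mem=87
  op27 P0: store L4 := 4 → M/I/I on L4; bus BusUpgr; mem=75
  op28 P2: store L1 := 1 → I/I/M on L1; bus BusRdX; mem=50
  op29 P0: load  L4 → M/I/I on L4; bus (none); mem=75
  op30 P0: store L4 := 22 → M/I/I on L4; bus (none); mem=75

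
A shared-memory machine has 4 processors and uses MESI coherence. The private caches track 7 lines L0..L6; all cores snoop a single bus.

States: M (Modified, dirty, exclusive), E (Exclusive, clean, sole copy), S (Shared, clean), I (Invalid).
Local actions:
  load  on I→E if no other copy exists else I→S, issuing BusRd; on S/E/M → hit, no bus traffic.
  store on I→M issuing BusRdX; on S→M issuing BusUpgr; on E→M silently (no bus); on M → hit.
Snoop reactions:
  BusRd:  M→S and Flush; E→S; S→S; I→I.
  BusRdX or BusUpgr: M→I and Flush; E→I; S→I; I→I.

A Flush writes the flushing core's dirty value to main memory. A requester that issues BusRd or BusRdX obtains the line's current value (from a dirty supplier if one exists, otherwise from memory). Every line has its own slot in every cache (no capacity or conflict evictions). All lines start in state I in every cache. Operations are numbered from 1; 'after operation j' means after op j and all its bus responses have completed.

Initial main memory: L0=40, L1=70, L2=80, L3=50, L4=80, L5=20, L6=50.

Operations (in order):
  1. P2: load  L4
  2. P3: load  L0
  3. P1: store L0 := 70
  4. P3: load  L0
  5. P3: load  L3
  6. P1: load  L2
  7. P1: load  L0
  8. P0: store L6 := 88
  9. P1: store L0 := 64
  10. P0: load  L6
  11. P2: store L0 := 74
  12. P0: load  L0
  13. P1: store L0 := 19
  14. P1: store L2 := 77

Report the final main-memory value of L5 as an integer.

step 1: P2: load  L4  ⟶  IIEI  (L4)  txn=BusRd  M[L4]=80
step 2: P3: load  L0  ⟶  IIIE  (L0)  txn=BusRd  M[L0]=40
step 3: P1: store L0 := 70  ⟶  IMII  (L0)  txn=BusRdX  M[L0]=40
step 4: P3: load  L0  ⟶  ISIS  (L0)  txn=BusRd+Flush  M[L0]=70
step 5: P3: load  L3  ⟶  IIIE  (L3)  txn=BusRd  M[L3]=50
step 6: P1: load  L2  ⟶  IEII  (L2)  txn=BusRd  M[L2]=80
step 7: P1: load  L0  ⟶  ISIS  (L0)  txn=∅  M[L0]=70
step 8: P0: store L6 := 88  ⟶  MIII  (L6)  txn=BusRdX  M[L6]=50
step 9: P1: store L0 := 64  ⟶  IMII  (L0)  txn=BusUpgr  M[L0]=70
step 10: P0: load  L6  ⟶  MIII  (L6)  txn=∅  M[L6]=50
step 11: P2: store L0 := 74  ⟶  IIMI  (L0)  txn=BusRdX+Flush  M[L0]=64
step 12: P0: load  L0  ⟶  SISI  (L0)  txn=BusRd+Flush  M[L0]=74
step 13: P1: store L0 := 19  ⟶  IMII  (L0)  txn=BusRdX  M[L0]=74
step 14: P1: store L2 := 77  ⟶  IMII  (L2)  txn=∅  M[L2]=80

memory[L5] = 20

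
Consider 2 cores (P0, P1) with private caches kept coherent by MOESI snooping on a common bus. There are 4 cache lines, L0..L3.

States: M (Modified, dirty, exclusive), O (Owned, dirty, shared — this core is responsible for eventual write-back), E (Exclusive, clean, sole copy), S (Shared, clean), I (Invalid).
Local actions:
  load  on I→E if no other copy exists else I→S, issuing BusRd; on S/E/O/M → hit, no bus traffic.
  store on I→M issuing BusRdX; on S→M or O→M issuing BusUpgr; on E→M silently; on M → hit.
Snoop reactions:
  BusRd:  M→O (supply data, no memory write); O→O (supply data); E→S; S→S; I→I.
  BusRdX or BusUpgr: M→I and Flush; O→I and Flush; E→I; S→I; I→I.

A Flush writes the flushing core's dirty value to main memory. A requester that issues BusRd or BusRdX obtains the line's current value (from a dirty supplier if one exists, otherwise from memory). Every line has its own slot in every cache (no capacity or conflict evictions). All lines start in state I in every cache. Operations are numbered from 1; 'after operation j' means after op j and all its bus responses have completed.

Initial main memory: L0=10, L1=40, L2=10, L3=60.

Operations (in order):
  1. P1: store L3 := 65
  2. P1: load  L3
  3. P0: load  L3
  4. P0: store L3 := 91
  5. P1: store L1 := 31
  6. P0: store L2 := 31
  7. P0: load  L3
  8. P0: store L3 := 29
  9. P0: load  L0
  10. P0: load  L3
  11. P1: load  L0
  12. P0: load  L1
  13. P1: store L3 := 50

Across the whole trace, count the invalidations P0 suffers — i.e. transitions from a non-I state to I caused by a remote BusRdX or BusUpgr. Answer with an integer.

[1] P1: store L3 := 65 | P0:I, P1:M(65) | bus: BusRdX
[2] P1: load  L3 | P0:I, P1:M(65) | bus: none
[3] P0: load  L3 | P0:S(65), P1:O(65) | bus: BusRd
[4] P0: store L3 := 91 | P0:M(91), P1:I | bus: BusUpgr,Flush
[5] P1: store L1 := 31 | P0:I, P1:M(31) | bus: BusRdX
[6] P0: store L2 := 31 | P0:M(31), P1:I | bus: BusRdX
[7] P0: load  L3 | P0:M(91), P1:I | bus: none
[8] P0: store L3 := 29 | P0:M(29), P1:I | bus: none
[9] P0: load  L0 | P0:E(10), P1:I | bus: BusRd
[10] P0: load  L3 | P0:M(29), P1:I | bus: none
[11] P1: load  L0 | P0:S(10), P1:S(10) | bus: BusRd
[12] P0: load  L1 | P0:S(31), P1:O(31) | bus: BusRd
[13] P1: store L3 := 50 | P0:I, P1:M(50) | bus: BusRdX,Flush

invalidations = 1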